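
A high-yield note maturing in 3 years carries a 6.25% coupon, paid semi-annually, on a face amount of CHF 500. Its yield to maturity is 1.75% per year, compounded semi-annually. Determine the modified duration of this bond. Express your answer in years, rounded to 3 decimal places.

2.773 years

Periodic yield y = 0.00875. First find Macaulay duration:
  t   CF        PV=CF/(1+0.00875)^t    t·PV
  1       15.625        15.4895        15.4895
  2       15.625        15.3551        30.7102
  3       15.625        15.2219        45.6658
  4       15.625        15.0899        60.3595
  5       15.625        14.9590        74.7950
  6      515.625       489.3647     2,936.1885
  Σ                    565.4801     3,163.2084
P = 565.4801; Macaulay duration = 3,163.2084 / 565.4801 = 5.59385 half-year periods = 2.79692 years.
Modified duration = D_Mac / (1 + y) = 2.79692 / 1.00875 = 2.77266 years.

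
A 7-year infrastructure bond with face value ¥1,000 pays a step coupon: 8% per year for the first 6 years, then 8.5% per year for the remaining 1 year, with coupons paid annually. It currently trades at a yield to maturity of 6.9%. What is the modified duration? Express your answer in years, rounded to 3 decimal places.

Periodic yield y = 0.069. First find Macaulay duration:
  t   CF        PV=CF/(1+0.069)^t    t·PV
  1        80.00        74.8363        74.8363
  2        80.00        70.0059       140.0118
  3        80.00        65.4873       196.4618
  4        80.00        61.2603       245.0412
  5        80.00        57.3062       286.5309
  6        80.00        53.6073       321.6437
  7     1,085.00       680.1204     4,760.8428
  Σ                  1,062.6236     6,025.3685
P = 1,062.6236; Macaulay duration = 6,025.3685 / 1,062.6236 = 5.67028 years.
Modified duration = D_Mac / (1 + y) = 5.67028 / 1.069 = 5.30428 years.

5.304 years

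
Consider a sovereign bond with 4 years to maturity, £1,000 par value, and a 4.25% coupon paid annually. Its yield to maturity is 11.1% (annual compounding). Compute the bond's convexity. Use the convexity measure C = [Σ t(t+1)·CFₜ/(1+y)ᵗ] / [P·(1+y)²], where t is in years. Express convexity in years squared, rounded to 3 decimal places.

14.745

With y = 0.111:
  t   CF        PV=CF/(1+0.111)^t    t·PV        t(t+1)·PV
  1        42.50        38.2538        38.2538          76.5077
  2        42.50        34.4319        68.8638         206.5913
  3        42.50        30.9918        92.9754         371.9016
  4     1,042.50       684.2579     2,737.0316      13,685.1582
  Σ                    787.9354     2,937.1246      14,340.1588
P = 787.9354.
Convexity = Σ t(t+1)·PV / [P·(1+y)²] = 14,340.1588 / (787.9354 × 1.234321) = 14.74468.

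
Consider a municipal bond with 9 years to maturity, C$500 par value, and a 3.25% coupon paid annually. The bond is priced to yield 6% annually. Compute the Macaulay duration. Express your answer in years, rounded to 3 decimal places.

Periodic yield y = 0.06. Discount each cash flow and weight by its year:
  t   CF        PV=CF/(1+0.06)^t    t·PV
  1        16.25        15.3302        15.3302
  2        16.25        14.4624        28.9249
  3        16.25        13.6438        40.9314
  4        16.25        12.8715        51.4861
  5        16.25        12.1429        60.7147
  6        16.25        11.4556        68.7337
  7        16.25        10.8072        75.6502
  8        16.25        10.1955        81.5636
  9       516.25       305.5676     2,750.1082
  Σ                    406.4767     3,173.4431
Price P = Σ PV = 406.4767.
Macaulay duration = Σ(t·PV) / P = 3,173.4431 / 406.4767 = 7.80719 years.

7.807 years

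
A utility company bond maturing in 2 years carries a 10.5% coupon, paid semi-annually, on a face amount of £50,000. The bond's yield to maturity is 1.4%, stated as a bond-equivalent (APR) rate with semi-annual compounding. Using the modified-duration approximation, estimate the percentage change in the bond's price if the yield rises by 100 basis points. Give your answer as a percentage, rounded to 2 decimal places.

Periodic yield y = 0.007. Modified duration first:
  t   CF        PV=CF/(1+0.007)^t    t·PV
  1     2,625.00     2,606.7527     2,606.7527
  2     2,625.00     2,588.6323     5,177.2646
  3     2,625.00     2,570.6378     7,711.9135
  4    52,625.00    51,176.9296   204,707.7185
  Σ                 58,942.9525   220,203.6493
P = 58,942.9525; D_Mac = 3.73588 half-year periods = 1.86794 yrs; D_mod = 1.86794/(1+0.007) = 1.85495 yrs.
ΔP/P ≈ -D_mod · Δy = -1.85495 × (+0.01) = -0.018550 = -1.8550%.

-1.85%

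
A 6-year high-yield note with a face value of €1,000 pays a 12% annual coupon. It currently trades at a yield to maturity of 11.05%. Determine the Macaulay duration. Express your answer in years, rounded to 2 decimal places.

4.63 years

Periodic yield y = 0.1105. Discount each cash flow and weight by its year:
  t   CF        PV=CF/(1+0.1105)^t    t·PV
  1       120.00       108.0594       108.0594
  2       120.00        97.3070       194.6140
  3       120.00        87.6245       262.8735
  4       120.00        78.9054       315.6218
  5       120.00        71.0540       355.2699
  6     1,120.00       597.1819     3,583.0915
  Σ                  1,040.1323     4,819.5301
Price P = Σ PV = 1,040.1323.
Macaulay duration = Σ(t·PV) / P = 4,819.5301 / 1,040.1323 = 4.63357 years.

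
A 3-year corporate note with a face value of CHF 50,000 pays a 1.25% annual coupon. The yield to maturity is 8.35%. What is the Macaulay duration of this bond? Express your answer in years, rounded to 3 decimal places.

2.959 years

Periodic yield y = 0.0835. Discount each cash flow and weight by its year:
  t   CF        PV=CF/(1+0.0835)^t    t·PV
  1       625.00       576.8343       576.8343
  2       625.00       532.3806     1,064.7611
  3    50,625.00    39,799.5617   119,398.6851
  Σ                 40,908.7766   121,040.2805
Price P = Σ PV = 40,908.7766.
Macaulay duration = Σ(t·PV) / P = 121,040.2805 / 40,908.7766 = 2.95879 years.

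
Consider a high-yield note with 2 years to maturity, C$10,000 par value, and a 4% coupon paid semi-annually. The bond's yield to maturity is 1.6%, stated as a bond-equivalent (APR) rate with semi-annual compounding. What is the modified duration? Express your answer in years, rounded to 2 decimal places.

1.93 years

Periodic yield y = 0.008. First find Macaulay duration:
  t   CF        PV=CF/(1+0.008)^t    t·PV
  1       200.00       198.4127       198.4127
  2       200.00       196.8380       393.6760
  3       200.00       195.2758       585.8274
  4    10,200.00     9,880.0250    39,520.1000
  Σ                 10,470.5515    40,698.0160
P = 10,470.5515; Macaulay duration = 40,698.0160 / 10,470.5515 = 3.88690 half-year periods = 1.94345 years.
Modified duration = D_Mac / (1 + y) = 1.94345 / 1.008 = 1.92803 years.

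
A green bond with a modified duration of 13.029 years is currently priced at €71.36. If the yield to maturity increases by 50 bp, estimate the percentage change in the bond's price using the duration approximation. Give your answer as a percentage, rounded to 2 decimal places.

-6.51%

Duration approximation: ΔP/P ≈ -D_mod · Δy = -13.029 × (+0.005) = -0.065145.
As a percentage: -6.5145%.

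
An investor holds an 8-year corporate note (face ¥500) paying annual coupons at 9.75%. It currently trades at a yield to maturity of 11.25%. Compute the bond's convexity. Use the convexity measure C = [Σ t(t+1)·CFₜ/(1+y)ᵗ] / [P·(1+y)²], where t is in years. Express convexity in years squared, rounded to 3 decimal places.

37.545

With y = 0.1125:
  t   CF        PV=CF/(1+0.1125)^t    t·PV        t(t+1)·PV
  1        48.75        43.8202        43.8202          87.6404
  2        48.75        39.3890        78.7779         236.3338
  3        48.75        35.4058       106.2174         424.8697
  4        48.75        31.8254       127.3018         636.5090
  5        48.75        28.6071       143.0357         858.2144
  6        48.75        25.7143       154.2857       1,080.0001
  7        48.75        23.1140       161.7978       1,294.3821
  8       548.75       233.8699     1,870.9594      16,838.6346
  Σ                    461.7458     2,686.1960      21,456.5841
P = 461.7458.
Convexity = Σ t(t+1)·PV / [P·(1+y)²] = 21,456.5841 / (461.7458 × 1.237656) = 37.54548.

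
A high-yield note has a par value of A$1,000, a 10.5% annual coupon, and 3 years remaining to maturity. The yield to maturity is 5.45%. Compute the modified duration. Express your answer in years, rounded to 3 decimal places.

2.600 years

Periodic yield y = 0.0545. First find Macaulay duration:
  t   CF        PV=CF/(1+0.0545)^t    t·PV
  1       105.00        99.5733        99.5733
  2       105.00        94.4270       188.8540
  3     1,105.00       942.3723     2,827.1170
  Σ                  1,136.3726     3,115.5442
P = 1,136.3726; Macaulay duration = 3,115.5442 / 1,136.3726 = 2.74166 years.
Modified duration = D_Mac / (1 + y) = 2.74166 / 1.0545 = 2.59996 years.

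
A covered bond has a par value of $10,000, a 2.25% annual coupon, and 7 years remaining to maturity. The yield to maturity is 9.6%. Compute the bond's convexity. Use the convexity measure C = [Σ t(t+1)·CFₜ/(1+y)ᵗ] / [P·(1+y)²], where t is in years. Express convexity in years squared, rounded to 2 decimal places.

With y = 0.096:
  t   CF        PV=CF/(1+0.096)^t    t·PV        t(t+1)·PV
  1       225.00       205.2920       205.2920         410.5839
  2       225.00       187.3102       374.6204       1,123.8612
  3       225.00       170.9035       512.7104       2,050.8415
  4       225.00       155.9338       623.7353       3,118.6763
  5       225.00       142.2754       711.3769       4,268.2613
  6       225.00       129.8133       778.8798       5,452.1586
  7    10,225.00     5,382.5669    37,677.9684     301,423.7473
  Σ                  6,374.0950    40,884.5831     317,848.1301
P = 6,374.0950.
Convexity = Σ t(t+1)·PV / [P·(1+y)²] = 317,848.1301 / (6,374.0950 × 1.201216) = 41.51261.

41.51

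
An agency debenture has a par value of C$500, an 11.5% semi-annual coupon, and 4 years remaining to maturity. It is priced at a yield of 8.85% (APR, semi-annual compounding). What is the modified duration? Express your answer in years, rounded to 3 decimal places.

Periodic yield y = 0.04425. First find Macaulay duration:
  t   CF        PV=CF/(1+0.04425)^t    t·PV
  1        28.75        27.5317        27.5317
  2        28.75        26.3651        52.7301
  3        28.75        25.2478        75.7435
  4        28.75        24.1780        96.7119
  5        28.75        23.1534       115.7672
  6        28.75        22.1723       133.0339
  7        28.75        21.2328       148.6293
  8       528.75       373.9508     2,991.6067
  Σ                    543.8320     3,641.7544
P = 543.8320; Macaulay duration = 3,641.7544 / 543.8320 = 6.69647 half-year periods = 3.34823 years.
Modified duration = D_Mac / (1 + y) = 3.34823 / 1.04425 = 3.20635 years.

3.206 years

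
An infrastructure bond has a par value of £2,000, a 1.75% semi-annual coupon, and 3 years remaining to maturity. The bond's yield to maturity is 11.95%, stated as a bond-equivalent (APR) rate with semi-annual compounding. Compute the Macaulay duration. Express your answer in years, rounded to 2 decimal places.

2.92 years

Periodic yield y = 0.05975. Discount each cash flow and weight by its period:
  t   CF        PV=CF/(1+0.05975)^t    t·PV
  1        17.50        16.5133        16.5133
  2        17.50        15.5823        31.1646
  3        17.50        14.7037        44.1112
  4        17.50        13.8747        55.4989
  5        17.50        13.0924        65.4622
  6     2,017.50     1,424.2722     8,545.6331
  Σ                  1,498.0387     8,758.3834
Price P = Σ PV = 1,498.0387.
Macaulay duration = Σ(t·PV) / P = 8,758.3834 / 1,498.0387 = 5.84657 half-year periods.
In years: 5.84657 / 2 = 2.92328 years.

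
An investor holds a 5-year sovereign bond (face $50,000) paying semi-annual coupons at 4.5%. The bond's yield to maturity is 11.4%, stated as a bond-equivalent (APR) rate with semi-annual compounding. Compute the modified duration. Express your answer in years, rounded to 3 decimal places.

Periodic yield y = 0.057. First find Macaulay duration:
  t   CF        PV=CF/(1+0.057)^t    t·PV
  1     1,125.00     1,064.3330     1,064.3330
  2     1,125.00     1,006.9376     2,013.8752
  3     1,125.00       952.6373     2,857.9118
  4     1,125.00       901.2651     3,605.0606
  5     1,125.00       852.6633     4,263.3166
  6     1,125.00       806.6824     4,840.0946
  7     1,125.00       763.1811     5,342.2678
  8     1,125.00       722.0256     5,776.2052
  9     1,125.00       683.0895     6,147.8059
  10   51,125.00    29,368.6138   293,686.1378
  Σ                 37,121.4288   329,597.0083
P = 37,121.4288; Macaulay duration = 329,597.0083 / 37,121.4288 = 8.87889 half-year periods = 4.43944 years.
Modified duration = D_Mac / (1 + y) = 4.43944 / 1.057 = 4.20004 years.

4.200 years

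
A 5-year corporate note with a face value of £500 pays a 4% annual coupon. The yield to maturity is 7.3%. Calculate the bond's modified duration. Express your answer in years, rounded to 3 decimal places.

Periodic yield y = 0.073. First find Macaulay duration:
  t   CF        PV=CF/(1+0.073)^t    t·PV
  1        20.00        18.6393        18.6393
  2        20.00        17.3712        34.7425
  3        20.00        16.1894        48.5682
  4        20.00        15.0880        60.3519
  5       520.00       365.5988     1,827.9939
  Σ                    432.8867     1,990.2958
P = 432.8867; Macaulay duration = 1,990.2958 / 432.8867 = 4.59773 years.
Modified duration = D_Mac / (1 + y) = 4.59773 / 1.073 = 4.28493 years.

4.285 years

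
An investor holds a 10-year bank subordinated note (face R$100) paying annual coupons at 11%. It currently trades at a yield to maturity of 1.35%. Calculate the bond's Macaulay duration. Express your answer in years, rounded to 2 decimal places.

Periodic yield y = 0.0135. Discount each cash flow and weight by its year:
  t   CF        PV=CF/(1+0.0135)^t    t·PV
  1        11.00        10.8535        10.8535
  2        11.00        10.7089        21.4178
  3        11.00        10.5663        31.6988
  4        11.00        10.4255        41.7021
  5        11.00        10.2866        51.4332
  6        11.00        10.1496        60.8978
  7        11.00        10.0144        70.1010
  8        11.00         9.8810        79.0483
  9        11.00         9.7494        87.7448
  10      111.00        97.0701       970.7009
  Σ                    189.7054     1,425.5983
Price P = Σ PV = 189.7054.
Macaulay duration = Σ(t·PV) / P = 1,425.5983 / 189.7054 = 7.51480 years.

7.51 years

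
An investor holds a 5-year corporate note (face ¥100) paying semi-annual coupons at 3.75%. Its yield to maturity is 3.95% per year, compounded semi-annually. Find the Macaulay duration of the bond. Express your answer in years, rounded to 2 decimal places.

Periodic yield y = 0.01975. Discount each cash flow and weight by its period:
  t   CF        PV=CF/(1+0.01975)^t    t·PV
  1        1.875         1.8387         1.8387
  2        1.875         1.8031         3.6062
  3        1.875         1.7682         5.3045
  4        1.875         1.7339         6.9356
  5        1.875         1.7003         8.5016
  6        1.875         1.6674        10.0044
  7        1.875         1.6351        11.4457
  8        1.875         1.6034        12.8275
  9        1.875         1.5724        14.1514
  10     101.875        83.7781       837.7810
  Σ                     99.1006       912.3966
Price P = Σ PV = 99.1006.
Macaulay duration = Σ(t·PV) / P = 912.3966 / 99.1006 = 9.20677 half-year periods.
In years: 9.20677 / 2 = 4.60339 years.

4.60 years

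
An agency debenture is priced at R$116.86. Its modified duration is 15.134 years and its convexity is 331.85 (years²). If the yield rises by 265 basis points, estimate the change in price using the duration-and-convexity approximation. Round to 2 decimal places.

Duration effect: -D_mod·Δy = -15.134 × (+0.0265) = -0.401051
Convexity effect: ½·C·(Δy)² = 0.5 × 331.85 × (0.0265)² = +0.11652083125
ΔP/P ≈ -0.401051 + 0.11652083125 = -0.28453016875
ΔP ≈ 116.86 × (-0.28453016875) = -33.250195520125.

-R$33.25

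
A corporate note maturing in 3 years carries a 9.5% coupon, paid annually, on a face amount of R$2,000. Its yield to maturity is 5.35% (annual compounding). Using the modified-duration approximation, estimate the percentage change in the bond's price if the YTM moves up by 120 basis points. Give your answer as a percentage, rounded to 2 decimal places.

-3.14%

Periodic yield y = 0.0535. Modified duration first:
  t   CF        PV=CF/(1+0.0535)^t    t·PV
  1       190.00       180.3512       180.3512
  2       190.00       171.1924       342.3848
  3     2,190.00     1,873.0117     5,619.0352
  Σ                  2,224.5553     6,141.7712
P = 2,224.5553; D_Mac = 2.76090 yrs; D_mod = 2.76090/(1+0.0535) = 2.62069 yrs.
ΔP/P ≈ -D_mod · Δy = -2.62069 × (+0.012) = -0.031448 = -3.1448%.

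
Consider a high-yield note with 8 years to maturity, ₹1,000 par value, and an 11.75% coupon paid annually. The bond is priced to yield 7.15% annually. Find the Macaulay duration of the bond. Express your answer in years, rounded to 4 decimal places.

5.8846 years

Periodic yield y = 0.0715. Discount each cash flow and weight by its year:
  t   CF        PV=CF/(1+0.0715)^t    t·PV
  1       117.50       109.6594       109.6594
  2       117.50       102.3419       204.6838
  3       117.50        95.5127       286.5382
  4       117.50        89.1393       356.5572
  5       117.50        83.1911       415.9556
  6       117.50        77.6399       465.8392
  7       117.50        72.4591       507.2134
  8     1,117.50       643.1468     5,145.1746
  Σ                  1,273.0902     7,491.6214
Price P = Σ PV = 1,273.0902.
Macaulay duration = Σ(t·PV) / P = 7,491.6214 / 1,273.0902 = 5.88460 years.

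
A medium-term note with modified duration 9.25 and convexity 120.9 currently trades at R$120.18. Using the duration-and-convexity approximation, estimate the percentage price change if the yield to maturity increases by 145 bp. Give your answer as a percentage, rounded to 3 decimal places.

Duration effect: -D_mod·Δy = -9.25 × (+0.0145) = -0.134125
Convexity effect: ½·C·(Δy)² = 0.5 × 120.9 × (0.0145)² = +0.0127096125
ΔP/P ≈ -0.134125 + 0.0127096125 = -0.1214153875
= -12.14153875%.

-12.142%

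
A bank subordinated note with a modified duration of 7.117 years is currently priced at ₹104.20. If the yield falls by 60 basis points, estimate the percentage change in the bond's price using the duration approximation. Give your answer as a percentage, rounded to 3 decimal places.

Duration approximation: ΔP/P ≈ -D_mod · Δy = -7.117 × (-0.006) = +0.042702.
As a percentage: +4.2702%.

+4.270%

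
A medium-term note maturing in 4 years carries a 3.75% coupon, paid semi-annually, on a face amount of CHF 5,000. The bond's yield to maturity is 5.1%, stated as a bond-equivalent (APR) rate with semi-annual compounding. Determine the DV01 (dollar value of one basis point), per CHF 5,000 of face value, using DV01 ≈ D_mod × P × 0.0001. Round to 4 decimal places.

CHF 1.7373

Periodic yield y = 0.0255.
  t   CF        PV=CF/(1+0.0255)^t    t·PV
  1        93.75        91.4188        91.4188
  2        93.75        89.1456       178.2912
  3        93.75        86.9289       260.7868
  4        93.75        84.7674       339.0694
  5        93.75        82.6595       413.2977
  6        93.75        80.6041       483.6248
  7        93.75        78.5998       550.1988
  8     5,093.75     4,164.3988    33,315.1901
  Σ                  4,758.5230    35,631.8776
P = 4,758.5230; D_Mac = 7.48801 half-year periods = 3.74401 yrs; D_mod = 3.65091 yrs.
DV01 ≈ 3.65091 × 4,758.5230 × 0.0001 = 1.737293.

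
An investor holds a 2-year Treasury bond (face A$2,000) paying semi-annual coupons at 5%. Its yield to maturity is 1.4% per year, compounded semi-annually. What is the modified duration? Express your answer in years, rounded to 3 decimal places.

1.917 years

Periodic yield y = 0.007. First find Macaulay duration:
  t   CF        PV=CF/(1+0.007)^t    t·PV
  1        50.00        49.6524        49.6524
  2        50.00        49.3073        98.6146
  3        50.00        48.9645       146.8936
  4     2,050.00     1,993.5906     7,974.3624
  Σ                  2,141.5149     8,269.5230
P = 2,141.5149; Macaulay duration = 8,269.5230 / 2,141.5149 = 3.86153 half-year periods = 1.93076 years.
Modified duration = D_Mac / (1 + y) = 1.93076 / 1.007 = 1.91734 years.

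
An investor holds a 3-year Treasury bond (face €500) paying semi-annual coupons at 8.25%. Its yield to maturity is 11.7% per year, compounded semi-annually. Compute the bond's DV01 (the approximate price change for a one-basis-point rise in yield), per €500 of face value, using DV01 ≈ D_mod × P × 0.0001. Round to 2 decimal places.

Periodic yield y = 0.0585.
  t   CF        PV=CF/(1+0.0585)^t    t·PV
  1       20.625        19.4851        19.4851
  2       20.625        18.4082        36.8165
  3       20.625        17.3909        52.1726
  4       20.625        16.4297        65.7189
  5       20.625        15.5217        77.6086
  6      520.625       370.1518     2,220.9107
  Σ                    457.3875     2,472.7124
P = 457.3875; D_Mac = 5.40617 half-year periods = 2.70308 yrs; D_mod = 2.55369 yrs.
DV01 ≈ 2.55369 × 457.3875 × 0.0001 = 0.116803.

€0.12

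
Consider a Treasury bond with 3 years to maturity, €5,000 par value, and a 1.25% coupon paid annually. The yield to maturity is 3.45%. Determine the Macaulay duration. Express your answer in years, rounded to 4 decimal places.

Periodic yield y = 0.0345. Discount each cash flow and weight by its year:
  t   CF        PV=CF/(1+0.0345)^t    t·PV
  1        62.50        60.4157        60.4157
  2        62.50        58.4008       116.8017
  3     5,062.50     4,572.7089    13,718.1266
  Σ                  4,691.5254    13,895.3439
Price P = Σ PV = 4,691.5254.
Macaulay duration = Σ(t·PV) / P = 13,895.3439 / 4,691.5254 = 2.96180 years.

2.9618 years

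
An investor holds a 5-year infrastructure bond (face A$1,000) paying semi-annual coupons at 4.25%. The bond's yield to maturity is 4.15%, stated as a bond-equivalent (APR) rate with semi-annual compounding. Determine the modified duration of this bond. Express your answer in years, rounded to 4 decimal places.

Periodic yield y = 0.02075. First find Macaulay duration:
  t   CF        PV=CF/(1+0.02075)^t    t·PV
  1        21.25        20.8180        20.8180
  2        21.25        20.3948        40.7897
  3        21.25        19.9802        59.9407
  4        21.25        19.5741        78.2963
  5        21.25        19.1762        95.8809
  6        21.25        18.7864       112.7182
  7        21.25        18.4045       128.8313
  8        21.25        18.0303       144.2427
  9        21.25        17.6638       158.9743
  10    1,021.25       831.6454     8,316.4539
  Σ                  1,004.4737     9,156.9459
P = 1,004.4737; Macaulay duration = 9,156.9459 / 1,004.4737 = 9.11616 half-year periods = 4.55808 years.
Modified duration = D_Mac / (1 + y) = 4.55808 / 1.02075 = 4.46542 years.

4.4654 years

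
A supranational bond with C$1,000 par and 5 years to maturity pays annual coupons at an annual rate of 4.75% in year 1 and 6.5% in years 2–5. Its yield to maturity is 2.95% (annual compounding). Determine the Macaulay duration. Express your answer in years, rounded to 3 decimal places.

4.524 years

Periodic yield y = 0.0295. Discount each cash flow and weight by its year:
  t   CF        PV=CF/(1+0.0295)^t    t·PV
  1        47.50        46.1389        46.1389
  2        65.00        61.3283       122.6565
  3        65.00        59.5709       178.7128
  4        65.00        57.8639       231.4557
  5     1,065.00       920.9114     4,604.5570
  Σ                  1,145.8134     5,183.5210
Price P = Σ PV = 1,145.8134.
Macaulay duration = Σ(t·PV) / P = 5,183.5210 / 1,145.8134 = 4.52388 years.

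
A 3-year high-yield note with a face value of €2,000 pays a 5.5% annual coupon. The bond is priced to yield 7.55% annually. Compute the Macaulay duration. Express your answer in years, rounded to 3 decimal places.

Periodic yield y = 0.0755. Discount each cash flow and weight by its year:
  t   CF        PV=CF/(1+0.0755)^t    t·PV
  1       110.00       102.2780       102.2780
  2       110.00        95.0981       190.1962
  3     2,110.00     1,696.0991     5,088.2972
  Σ                  1,893.4752     5,380.7714
Price P = Σ PV = 1,893.4752.
Macaulay duration = Σ(t·PV) / P = 5,380.7714 / 1,893.4752 = 2.84174 years.

2.842 years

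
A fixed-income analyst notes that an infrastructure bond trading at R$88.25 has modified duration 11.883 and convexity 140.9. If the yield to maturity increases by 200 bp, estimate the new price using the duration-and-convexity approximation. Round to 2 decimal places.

R$69.76

Duration effect: -D_mod·Δy = -11.883 × (+0.02) = -0.237660
Convexity effect: ½·C·(Δy)² = 0.5 × 140.9 × (0.02)² = +0.0281800
ΔP/P ≈ -0.237660 + 0.0281800 = -0.209480
New price ≈ 88.25 × (1 - 0.209480) = 69.76339.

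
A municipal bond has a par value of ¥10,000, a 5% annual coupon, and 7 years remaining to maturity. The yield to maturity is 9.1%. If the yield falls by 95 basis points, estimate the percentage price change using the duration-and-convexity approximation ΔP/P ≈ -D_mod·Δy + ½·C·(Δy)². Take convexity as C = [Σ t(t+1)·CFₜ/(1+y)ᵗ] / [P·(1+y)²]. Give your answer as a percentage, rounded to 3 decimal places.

With y = 0.091:
  t   CF        PV=CF/(1+0.091)^t    t·PV        t(t+1)·PV
  1       500.00       458.2951       458.2951         916.5903
  2       500.00       420.0689       840.1377       2,520.4132
  3       500.00       385.0310     1,155.0931       4,620.3726
  4       500.00       352.9157     1,411.6629       7,058.3144
  5       500.00       323.4791     1,617.3956       9,704.3736
  6       500.00       296.4978     1,778.9869      12,452.9083
  7    10,500.00     5,707.1074    39,949.7518     319,598.0140
  Σ                  7,943.3951    47,211.3232     356,870.9864
P = 7,943.3951; D_Mac = 5.94347 yrs; D_mod = 5.44773 yrs; C = 37.74466.
Duration effect: -5.44773 × (-0.0095) = +0.051753
Convexity effect: 0.5 × 37.74466 × (-0.0095)² = +0.0017032
ΔP/P ≈ +0.051753 + 0.0017032 = +0.053457 = +5.3457%.

+5.346%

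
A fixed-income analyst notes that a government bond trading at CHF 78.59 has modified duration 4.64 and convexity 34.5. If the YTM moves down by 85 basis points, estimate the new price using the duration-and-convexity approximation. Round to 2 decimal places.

CHF 81.79

Duration effect: -D_mod·Δy = -4.64 × (-0.0085) = +0.039440
Convexity effect: ½·C·(Δy)² = 0.5 × 34.5 × (-0.0085)² = +0.0012463125
ΔP/P ≈ +0.039440 + 0.0012463125 = +0.0406863125
New price ≈ 78.59 × (1 + 0.0406863125) = 81.787537299375.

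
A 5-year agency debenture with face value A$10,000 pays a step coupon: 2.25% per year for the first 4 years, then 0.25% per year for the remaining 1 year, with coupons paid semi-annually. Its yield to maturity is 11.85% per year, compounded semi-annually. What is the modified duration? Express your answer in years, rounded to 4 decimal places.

4.4171 years

Periodic yield y = 0.05925. First find Macaulay duration:
  t   CF        PV=CF/(1+0.05925)^t    t·PV
  1       112.50       106.2072       106.2072
  2       112.50       100.2664       200.5329
  3       112.50        94.6580       283.9739
  4       112.50        89.3632       357.4527
  5       112.50        84.3646       421.8229
  6       112.50        79.6456       477.8735
  7       112.50        75.1905       526.3338
  8       112.50        70.9847       567.8776
  9        12.50         7.4460        67.0141
  10   10,012.50     5,630.6405    56,306.4053
  Σ                  6,338.7667    59,315.4939
P = 6,338.7667; Macaulay duration = 59,315.4939 / 6,338.7667 = 9.35758 half-year periods = 4.67879 years.
Modified duration = D_Mac / (1 + y) = 4.67879 / 1.05925 = 4.41708 years.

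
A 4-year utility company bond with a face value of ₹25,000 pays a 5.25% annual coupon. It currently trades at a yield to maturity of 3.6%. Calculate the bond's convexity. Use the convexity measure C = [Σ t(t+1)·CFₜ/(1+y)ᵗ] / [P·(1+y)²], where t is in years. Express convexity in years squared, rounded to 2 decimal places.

16.90

With y = 0.036:
  t   CF        PV=CF/(1+0.036)^t    t·PV        t(t+1)·PV
  1     1,312.50     1,266.8919     1,266.8919       2,533.7838
  2     1,312.50     1,222.8686     2,445.7372       7,337.2117
  3     1,312.50     1,180.3751     3,541.1254      14,164.5014
  4    26,312.50    22,841.4196    91,365.6783     456,828.3916
  Σ                 26,511.5552    98,619.4328     480,863.8885
P = 26,511.5552.
Convexity = Σ t(t+1)·PV / [P·(1+y)²] = 480,863.8885 / (26,511.5552 × 1.073296) = 16.89925.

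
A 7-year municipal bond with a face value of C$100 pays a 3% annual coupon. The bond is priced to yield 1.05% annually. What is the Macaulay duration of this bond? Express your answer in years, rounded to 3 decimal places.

Periodic yield y = 0.0105. Discount each cash flow and weight by its year:
  t   CF        PV=CF/(1+0.0105)^t    t·PV
  1         3.00         2.9688         2.9688
  2         3.00         2.9380         5.8760
  3         3.00         2.9075         8.7224
  4         3.00         2.8772        11.5090
  5         3.00         2.8473        14.2367
  6         3.00         2.8178        16.9065
  7       103.00        95.7377       670.1639
  Σ                    113.0943       730.3833
Price P = Σ PV = 113.0943.
Macaulay duration = Σ(t·PV) / P = 730.3833 / 113.0943 = 6.45818 years.

6.458 years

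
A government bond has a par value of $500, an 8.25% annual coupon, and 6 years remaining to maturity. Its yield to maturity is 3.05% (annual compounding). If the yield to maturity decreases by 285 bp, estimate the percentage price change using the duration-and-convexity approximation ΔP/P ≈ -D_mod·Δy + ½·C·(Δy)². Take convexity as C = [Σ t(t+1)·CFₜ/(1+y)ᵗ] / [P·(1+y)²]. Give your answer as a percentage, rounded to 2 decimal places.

With y = 0.0305:
  t   CF        PV=CF/(1+0.0305)^t    t·PV        t(t+1)·PV
  1        41.25        40.0291        40.0291          80.0582
  2        41.25        38.8444        77.6887         233.0662
  3        41.25        37.6947       113.0840         452.3361
  4        41.25        36.5790       146.3160         731.5802
  5        41.25        35.4964       177.4819       1,064.8912
  6       541.25       451.9703     2,711.8220      18,982.7541
  Σ                    640.6139     3,266.4218      21,544.6860
P = 640.6139; D_Mac = 5.09889 yrs; D_mod = 4.94798 yrs; C = 31.66998.
Duration effect: -4.94798 × (-0.0285) = +0.141017
Convexity effect: 0.5 × 31.66998 × (-0.0285)² = +0.0128620
ΔP/P ≈ +0.141017 + 0.0128620 = +0.153879 = +15.3879%.

+15.39%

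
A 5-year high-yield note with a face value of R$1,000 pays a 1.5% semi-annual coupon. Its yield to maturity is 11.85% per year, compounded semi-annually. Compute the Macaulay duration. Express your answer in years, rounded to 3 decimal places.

4.777 years

Periodic yield y = 0.05925. Discount each cash flow and weight by its period:
  t   CF        PV=CF/(1+0.05925)^t    t·PV
  1         7.50         7.0805         7.0805
  2         7.50         6.6844        13.3689
  3         7.50         6.3105        18.9316
  4         7.50         5.9575        23.8302
  5         7.50         5.6243        28.1215
  6         7.50         5.3097        31.8582
  7         7.50         5.0127        35.0889
  8         7.50         4.7323        37.8585
  9         7.50         4.4676        40.2085
  10    1,007.50       566.5788     5,665.7881
  Σ                    617.7584     5,902.1349
Price P = Σ PV = 617.7584.
Macaulay duration = Σ(t·PV) / P = 5,902.1349 / 617.7584 = 9.55411 half-year periods.
In years: 9.55411 / 2 = 4.77706 years.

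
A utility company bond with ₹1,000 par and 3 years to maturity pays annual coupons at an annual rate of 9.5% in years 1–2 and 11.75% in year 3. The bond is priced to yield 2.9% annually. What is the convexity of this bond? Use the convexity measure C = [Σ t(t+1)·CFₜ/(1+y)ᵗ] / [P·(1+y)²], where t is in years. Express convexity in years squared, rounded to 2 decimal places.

10.19

With y = 0.029:
  t   CF        PV=CF/(1+0.029)^t    t·PV        t(t+1)·PV
  1        95.00        92.3226        92.3226         184.6453
  2        95.00        89.7207       179.4415         538.3245
  3     1,117.50     1,025.6553     3,076.9658      12,307.8630
  Σ                  1,207.6986     3,348.7299      13,030.8327
P = 1,207.6986.
Convexity = Σ t(t+1)·PV / [P·(1+y)²] = 13,030.8327 / (1,207.6986 × 1.058841) = 10.19020.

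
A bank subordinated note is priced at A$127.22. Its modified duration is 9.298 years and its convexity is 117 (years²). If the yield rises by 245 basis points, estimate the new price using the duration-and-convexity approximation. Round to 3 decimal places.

Duration effect: -D_mod·Δy = -9.298 × (+0.0245) = -0.227801
Convexity effect: ½·C·(Δy)² = 0.5 × 117 × (0.0245)² = +0.035114625
ΔP/P ≈ -0.227801 + 0.035114625 = -0.192686375
New price ≈ 127.22 × (1 - 0.192686375) = 102.7064393725.

A$102.706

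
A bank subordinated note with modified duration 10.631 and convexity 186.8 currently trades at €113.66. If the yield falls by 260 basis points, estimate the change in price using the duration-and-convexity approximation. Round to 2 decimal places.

Duration effect: -D_mod·Δy = -10.631 × (-0.026) = +0.276406
Convexity effect: ½·C·(Δy)² = 0.5 × 186.8 × (-0.026)² = +0.0631384
ΔP/P ≈ +0.276406 + 0.0631384 = +0.3395444
ΔP ≈ 113.66 × (+0.3395444) = +38.592616504.

+€38.59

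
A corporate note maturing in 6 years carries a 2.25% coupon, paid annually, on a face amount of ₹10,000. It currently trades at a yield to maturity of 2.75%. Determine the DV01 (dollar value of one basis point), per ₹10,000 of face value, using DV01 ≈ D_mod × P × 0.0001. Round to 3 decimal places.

Periodic yield y = 0.0275.
  t   CF        PV=CF/(1+0.0275)^t    t·PV
  1       225.00       218.9781       218.9781
  2       225.00       213.1174       426.2347
  3       225.00       207.4135       622.2405
  4       225.00       201.8623       807.4492
  5       225.00       196.4596       982.2982
  6    10,225.00     8,689.0507    52,134.3045
  Σ                  9,726.8817    55,191.5052
P = 9,726.8817; D_Mac = 5.67412 yrs; D_mod = 5.52226 yrs.
DV01 ≈ 5.52226 × 9,726.8817 × 0.0001 = 5.371436.

₹5.371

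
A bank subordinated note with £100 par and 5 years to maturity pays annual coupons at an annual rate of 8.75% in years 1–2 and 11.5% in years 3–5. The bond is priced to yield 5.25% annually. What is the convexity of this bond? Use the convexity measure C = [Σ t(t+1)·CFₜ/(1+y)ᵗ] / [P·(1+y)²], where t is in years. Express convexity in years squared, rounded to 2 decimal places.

21.94

With y = 0.0525:
  t   CF        PV=CF/(1+0.0525)^t    t·PV        t(t+1)·PV
  1         8.75         8.3135         8.3135          16.6271
  2         8.75         7.8988        15.7977          47.3931
  3        11.50         9.8635        29.5905         118.3621
  4        11.50         9.3715        37.4860         187.4301
  5       111.50        86.3305       431.6526       2,589.9155
  Σ                    121.7779       522.8404       2,959.7280
P = 121.7779.
Convexity = Σ t(t+1)·PV / [P·(1+y)²] = 2,959.7280 / (121.7779 × 1.107756) = 21.94012.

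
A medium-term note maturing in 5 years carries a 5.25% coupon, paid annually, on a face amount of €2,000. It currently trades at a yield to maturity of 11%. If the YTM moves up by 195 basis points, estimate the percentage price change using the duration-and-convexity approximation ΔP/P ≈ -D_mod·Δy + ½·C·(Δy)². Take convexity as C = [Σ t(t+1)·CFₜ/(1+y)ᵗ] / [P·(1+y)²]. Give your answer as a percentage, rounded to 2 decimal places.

With y = 0.11:
  t   CF        PV=CF/(1+0.11)^t    t·PV        t(t+1)·PV
  1       105.00        94.5946        94.5946         189.1892
  2       105.00        85.2204       170.4407         511.3221
  3       105.00        76.7751       230.3253         921.3011
  4       105.00        69.1668       276.6670       1,383.3350
  5     2,105.00     1,249.2150     6,246.0752      37,476.4514
  Σ                  1,574.9718     7,018.1028      40,481.5989
P = 1,574.9718; D_Mac = 4.45602 yrs; D_mod = 4.01443 yrs; C = 20.86118.
Duration effect: -4.01443 × (+0.0195) = -0.078281
Convexity effect: 0.5 × 20.86118 × (0.0195)² = +0.0039662
ΔP/P ≈ -0.078281 + 0.0039662 = -0.074315 = -7.4315%.

-7.43%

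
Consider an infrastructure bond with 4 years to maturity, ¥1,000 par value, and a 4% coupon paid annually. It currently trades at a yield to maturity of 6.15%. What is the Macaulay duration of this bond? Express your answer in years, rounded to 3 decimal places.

3.765 years

Periodic yield y = 0.0615. Discount each cash flow and weight by its year:
  t   CF        PV=CF/(1+0.0615)^t    t·PV
  1        40.00        37.6825        37.6825
  2        40.00        35.4993        70.9986
  3        40.00        33.4426       100.3278
  4     1,040.00       819.1310     3,276.5239
  Σ                    925.7554     3,485.5328
Price P = Σ PV = 925.7554.
Macaulay duration = Σ(t·PV) / P = 3,485.5328 / 925.7554 = 3.76507 years.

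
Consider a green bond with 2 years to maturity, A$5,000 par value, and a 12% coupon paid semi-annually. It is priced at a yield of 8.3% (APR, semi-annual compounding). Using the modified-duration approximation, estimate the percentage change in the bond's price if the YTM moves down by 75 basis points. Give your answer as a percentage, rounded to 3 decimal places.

Periodic yield y = 0.0415. Modified duration first:
  t   CF        PV=CF/(1+0.0415)^t    t·PV
  1       300.00       288.0461       288.0461
  2       300.00       276.5685       553.1370
  3       300.00       265.5482       796.6447
  4     5,300.00     4,504.4189    18,017.6756
  Σ                  5,334.5817    19,655.5034
P = 5,334.5817; D_Mac = 3.68454 half-year periods = 1.84227 yrs; D_mod = 1.84227/(1+0.0415) = 1.76886 yrs.
ΔP/P ≈ -D_mod · Δy = -1.76886 × (-0.0075) = +0.013266 = +1.3266%.

+1.327%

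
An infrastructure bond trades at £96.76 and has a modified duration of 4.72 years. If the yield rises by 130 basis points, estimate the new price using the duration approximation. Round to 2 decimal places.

Duration approximation: ΔP/P ≈ -D_mod · Δy = -4.72 × (+0.013) = -0.061360.
New price ≈ 96.76 × (1 - 0.061360) = 90.8228064.

£90.82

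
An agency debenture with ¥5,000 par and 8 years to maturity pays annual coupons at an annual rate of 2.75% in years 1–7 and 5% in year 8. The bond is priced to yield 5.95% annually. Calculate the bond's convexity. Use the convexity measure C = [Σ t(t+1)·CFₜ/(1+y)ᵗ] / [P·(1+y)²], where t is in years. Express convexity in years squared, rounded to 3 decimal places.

With y = 0.0595:
  t   CF        PV=CF/(1+0.0595)^t    t·PV        t(t+1)·PV
  1       137.50       129.7782       129.7782         259.5564
  2       137.50       122.4900       244.9801         734.9402
  3       137.50       115.6112       346.8335       1,387.3341
  4       137.50       109.1186       436.4745       2,182.3723
  5       137.50       102.9907       514.9534       3,089.7202
  6       137.50        97.2069       583.2412       4,082.6883
  7       137.50        91.7479       642.2351       5,137.8805
  8     5,250.00     3,306.3712    26,450.9699     238,058.7295
  Σ                  4,075.3147    29,349.4658     254,933.2215
P = 4,075.3147.
Convexity = Σ t(t+1)·PV / [P·(1+y)²] = 254,933.2215 / (4,075.3147 × 1.122540) = 55.72670.

55.727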